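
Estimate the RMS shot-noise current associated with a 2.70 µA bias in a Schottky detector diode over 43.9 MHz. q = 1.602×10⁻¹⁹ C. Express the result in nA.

6.16 nA

I_n = √(2qI·B)
2qI·B = 2 × 1.602×10⁻¹⁹ × 2.70×10⁻⁶ × 4.39×10⁷ = 3.80×10⁻¹⁷ A²
I_n = √(3.80×10⁻¹⁷) = 6.16×10⁻⁹ A = 6.16 nA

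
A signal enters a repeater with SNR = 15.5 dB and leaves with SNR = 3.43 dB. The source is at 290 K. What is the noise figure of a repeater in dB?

NF (dB) = SNR_in(dB) − SNR_out(dB) when the source is at T₀
NF = 15.5 − 3.43 = 12.07 dB

12.07 dB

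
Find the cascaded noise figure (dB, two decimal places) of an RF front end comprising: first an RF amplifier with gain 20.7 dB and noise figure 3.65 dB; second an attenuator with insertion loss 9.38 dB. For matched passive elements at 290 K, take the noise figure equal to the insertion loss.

3.77 dB

Convert to linear (a loss of L dB is a gain of −L dB): F_i = 10^(NF_i/10), G_i = 10^(G_i,dB/10)
  Stage 1: F_1 = 10^(3.65/10) = 2.317, G_1 = 10^(20.7/10) = 117.5
  Stage 2: F_2 = 10^(9.38/10) = 8.670, G_2 = 10^(−9.38/10) = 0.1153
Friis cascade:
  F = 2.317 + (8.670 − 1)/117.5 = 2.383
NF = 10 log₁₀(2.383) = 3.77 dB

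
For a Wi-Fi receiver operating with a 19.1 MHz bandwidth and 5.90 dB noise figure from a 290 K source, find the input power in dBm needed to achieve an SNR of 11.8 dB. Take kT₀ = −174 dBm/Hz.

−83.5 dBm

Sensitivity = −174 + 10 log₁₀(B) + NF + SNR_min
= −174 + 72.81 + 5.90 + 11.8
= −83.49 dBm → −83.5 dBm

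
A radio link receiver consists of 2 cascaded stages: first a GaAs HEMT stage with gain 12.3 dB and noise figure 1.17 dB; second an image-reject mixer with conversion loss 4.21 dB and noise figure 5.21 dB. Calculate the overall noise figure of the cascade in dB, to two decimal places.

Convert to linear (a loss of L dB is a gain of −L dB): F_i = 10^(NF_i/10), G_i = 10^(G_i,dB/10)
  Stage 1: F_1 = 10^(1.17/10) = 1.309, G_1 = 10^(12.3/10) = 16.98
  Stage 2: F_2 = 10^(5.21/10) = 3.319, G_2 = 10^(−4.21/10) = 0.3793
Friis cascade:
  F = 1.309 + (3.319 − 1)/16.98 = 1.446
NF = 10 log₁₀(1.446) = 1.60 dB

1.60 dB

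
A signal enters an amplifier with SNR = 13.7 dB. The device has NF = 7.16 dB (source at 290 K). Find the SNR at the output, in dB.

6.54 dB

By definition F = SNR_in/SNR_out, so in dB: SNR_out = SNR_in − NF
SNR_out = 13.7 − 7.16 = 6.54 dB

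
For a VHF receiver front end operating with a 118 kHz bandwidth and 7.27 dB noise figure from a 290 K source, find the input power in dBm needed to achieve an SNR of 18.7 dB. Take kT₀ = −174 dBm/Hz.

Sensitivity = −174 + 10 log₁₀(B) + NF + SNR_min
= −174 + 50.72 + 7.27 + 18.7
= −97.31 dBm → −97.3 dBm

−97.3 dBm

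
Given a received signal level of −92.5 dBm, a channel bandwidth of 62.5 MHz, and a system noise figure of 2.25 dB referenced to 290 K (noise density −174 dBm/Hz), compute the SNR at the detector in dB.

1.3 dB

Noise floor: N = −174 + 10 log₁₀(B) + NF
10 log₁₀(6.25×10⁷) = 77.96 dB
N = −174 + 77.96 + 2.25 = −93.79 dBm
SNR = P_sig − N = −92.5 − (−93.79) = 1.29 dB → 1.3 dB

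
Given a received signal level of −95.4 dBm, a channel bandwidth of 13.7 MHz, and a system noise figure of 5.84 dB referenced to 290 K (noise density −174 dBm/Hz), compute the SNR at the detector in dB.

1.4 dB

Noise floor: N = −174 + 10 log₁₀(B) + NF
10 log₁₀(1.37×10⁷) = 71.37 dB
N = −174 + 71.37 + 5.84 = −96.79 dBm
SNR = P_sig − N = −95.4 − (−96.79) = 1.39 dB → 1.4 dB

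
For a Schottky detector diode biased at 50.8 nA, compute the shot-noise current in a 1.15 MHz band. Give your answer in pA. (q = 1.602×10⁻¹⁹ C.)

I_n = √(2qI·B)
2qI·B = 2 × 1.602×10⁻¹⁹ × 5.08×10⁻⁸ × 1.15×10⁶ = 1.87×10⁻²⁰ A²
I_n = √(1.87×10⁻²⁰) = 1.37×10⁻¹⁰ A = 137 pA

137 pA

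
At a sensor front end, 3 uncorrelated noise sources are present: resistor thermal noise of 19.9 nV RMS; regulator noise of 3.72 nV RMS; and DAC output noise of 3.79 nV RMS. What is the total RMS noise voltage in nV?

Uncorrelated sources add in power (mean-square): V_tot = √(ΣV_i²)
V_tot = √[(1.99×10⁻⁸)² + (3.72×10⁻⁹)² + (3.79×10⁻⁹)²] = 2.06×10⁻⁸ V = 20.6 nV

20.6 nV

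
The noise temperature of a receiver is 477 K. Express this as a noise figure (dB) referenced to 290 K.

F = 1 + T_e/T₀ = 1 + 477/290 = 2.64483
NF = 10 log₁₀(2.64483) = 4.22 dB

4.22 dB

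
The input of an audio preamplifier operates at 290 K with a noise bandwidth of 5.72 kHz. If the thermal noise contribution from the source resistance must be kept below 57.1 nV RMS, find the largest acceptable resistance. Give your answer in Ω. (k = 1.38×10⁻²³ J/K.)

Johnson–Nyquist: V_n = √(4kTRB) ⇒ R = V_n² / (4kTB)
4kTB = 4 × 1.38×10⁻²³ × 290 × 5.72×10³ = 9.16×10⁻¹⁷
R = (5.71×10⁻⁸)² / 9.16×10⁻¹⁷ = 3.56×10¹ Ω = 35.6 Ω

35.6 Ω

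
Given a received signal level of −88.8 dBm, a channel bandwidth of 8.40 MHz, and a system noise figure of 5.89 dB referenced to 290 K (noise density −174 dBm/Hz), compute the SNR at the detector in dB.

10.1 dB

Noise floor: N = −174 + 10 log₁₀(B) + NF
10 log₁₀(8.40×10⁶) = 69.24 dB
N = −174 + 69.24 + 5.89 = −98.87 dBm
SNR = P_sig − N = −88.8 − (−98.87) = 10.07 dB → 10.1 dB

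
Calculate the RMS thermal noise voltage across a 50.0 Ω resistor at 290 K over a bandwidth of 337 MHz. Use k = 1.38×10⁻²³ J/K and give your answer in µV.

V_n = √(4kTRB)
4kTRB = 4 × 1.38×10⁻²³ × 290 × 5.00×10¹ × 3.37×10⁸ = 2.70×10⁻¹⁰ V²
V_n = √(2.70×10⁻¹⁰) = 1.64×10⁻⁵ V = 16.4 µV

16.4 µV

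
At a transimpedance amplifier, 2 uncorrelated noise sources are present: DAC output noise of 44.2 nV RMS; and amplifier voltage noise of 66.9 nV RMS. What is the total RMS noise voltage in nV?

Uncorrelated sources add in power (mean-square): V_tot = √(ΣV_i²)
V_tot = √[(4.42×10⁻⁸)² + (6.69×10⁻⁸)²] = 8.02×10⁻⁸ V = 80.2 nV

80.2 nV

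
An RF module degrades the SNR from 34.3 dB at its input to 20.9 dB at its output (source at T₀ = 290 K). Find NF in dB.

13.4 dB

NF (dB) = SNR_in(dB) − SNR_out(dB) when the source is at T₀
NF = 34.3 − 20.9 = 13.4 dB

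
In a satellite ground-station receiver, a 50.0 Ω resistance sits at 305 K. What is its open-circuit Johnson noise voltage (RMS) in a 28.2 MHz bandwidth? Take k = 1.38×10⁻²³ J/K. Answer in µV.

V_n = √(4kTRB)
4kTRB = 4 × 1.38×10⁻²³ × 305 × 5.00×10¹ × 2.82×10⁷ = 2.37×10⁻¹¹ V²
V_n = √(2.37×10⁻¹¹) = 4.87×10⁻⁶ V = 4.87 µV

4.87 µV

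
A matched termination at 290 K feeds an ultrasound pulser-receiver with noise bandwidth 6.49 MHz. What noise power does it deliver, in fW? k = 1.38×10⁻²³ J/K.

26.0 fW

P_n = kTB = 1.38×10⁻²³ × 290 × 6.49×10⁶ = 2.60×10⁻¹⁴ W = 26.0 fW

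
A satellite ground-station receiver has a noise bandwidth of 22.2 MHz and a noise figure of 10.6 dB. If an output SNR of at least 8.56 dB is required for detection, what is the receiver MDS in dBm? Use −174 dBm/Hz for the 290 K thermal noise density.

Sensitivity = −174 + 10 log₁₀(B) + NF + SNR_min
= −174 + 73.46 + 10.6 + 8.56
= −81.38 dBm → −81.4 dBm

−81.4 dBm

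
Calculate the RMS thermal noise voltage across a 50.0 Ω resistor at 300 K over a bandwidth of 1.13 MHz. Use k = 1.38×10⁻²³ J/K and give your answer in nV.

967 nV

V_n = √(4kTRB)
4kTRB = 4 × 1.38×10⁻²³ × 300 × 5.00×10¹ × 1.13×10⁶ = 9.36×10⁻¹³ V²
V_n = √(9.36×10⁻¹³) = 9.67×10⁻⁷ V = 967 nV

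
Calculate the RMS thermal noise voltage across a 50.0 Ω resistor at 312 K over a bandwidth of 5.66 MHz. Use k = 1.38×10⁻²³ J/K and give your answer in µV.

V_n = √(4kTRB)
4kTRB = 4 × 1.38×10⁻²³ × 312 × 5.00×10¹ × 5.66×10⁶ = 4.87×10⁻¹² V²
V_n = √(4.87×10⁻¹²) = 2.21×10⁻⁶ V = 2.21 µV

2.21 µV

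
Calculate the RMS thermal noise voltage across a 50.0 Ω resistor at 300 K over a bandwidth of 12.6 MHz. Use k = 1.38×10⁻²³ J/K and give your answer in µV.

3.23 µV

V_n = √(4kTRB)
4kTRB = 4 × 1.38×10⁻²³ × 300 × 5.00×10¹ × 1.26×10⁷ = 1.04×10⁻¹¹ V²
V_n = √(1.04×10⁻¹¹) = 3.23×10⁻⁶ V = 3.23 µV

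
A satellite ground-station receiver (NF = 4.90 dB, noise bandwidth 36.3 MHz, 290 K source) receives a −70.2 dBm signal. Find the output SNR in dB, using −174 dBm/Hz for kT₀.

Noise floor: N = −174 + 10 log₁₀(B) + NF
10 log₁₀(3.63×10⁷) = 75.6 dB
N = −174 + 75.6 + 4.90 = −93.50 dBm
SNR = P_sig − N = −70.2 − (−93.50) = 23.30 dB → 23.3 dB

23.3 dB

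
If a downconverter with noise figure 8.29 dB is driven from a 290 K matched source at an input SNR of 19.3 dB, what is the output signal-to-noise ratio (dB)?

11.01 dB

By definition F = SNR_in/SNR_out, so in dB: SNR_out = SNR_in − NF
SNR_out = 19.3 − 8.29 = 11.01 dB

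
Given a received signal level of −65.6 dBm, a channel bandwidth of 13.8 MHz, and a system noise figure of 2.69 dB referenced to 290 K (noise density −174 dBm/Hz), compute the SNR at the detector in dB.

34.3 dB

Noise floor: N = −174 + 10 log₁₀(B) + NF
10 log₁₀(1.38×10⁷) = 71.4 dB
N = −174 + 71.4 + 2.69 = −99.91 dBm
SNR = P_sig − N = −65.6 − (−99.91) = 34.31 dB → 34.3 dB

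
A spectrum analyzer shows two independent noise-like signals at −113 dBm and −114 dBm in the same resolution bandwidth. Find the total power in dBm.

Convert to linear, add, convert back:
P₁ = 5.01×10⁻¹⁵ W, P₂ = 3.98×10⁻¹⁵ W
P_tot = 8.99×10⁻¹⁵ W → 10 log₁₀(P_tot / 10⁻³) = −110.5 dBm

−110.5 dBm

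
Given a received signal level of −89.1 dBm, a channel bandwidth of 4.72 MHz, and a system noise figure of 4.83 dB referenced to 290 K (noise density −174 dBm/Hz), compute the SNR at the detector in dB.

Noise floor: N = −174 + 10 log₁₀(B) + NF
10 log₁₀(4.72×10⁶) = 66.74 dB
N = −174 + 66.74 + 4.83 = −102.43 dBm
SNR = P_sig − N = −89.1 − (−102.43) = 13.33 dB → 13.3 dB

13.3 dB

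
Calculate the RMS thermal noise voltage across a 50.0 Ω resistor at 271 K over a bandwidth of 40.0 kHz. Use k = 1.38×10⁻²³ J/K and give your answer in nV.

173 nV

V_n = √(4kTRB)
4kTRB = 4 × 1.38×10⁻²³ × 271 × 5.00×10¹ × 4.00×10⁴ = 2.99×10⁻¹⁴ V²
V_n = √(2.99×10⁻¹⁴) = 1.73×10⁻⁷ V = 173 nV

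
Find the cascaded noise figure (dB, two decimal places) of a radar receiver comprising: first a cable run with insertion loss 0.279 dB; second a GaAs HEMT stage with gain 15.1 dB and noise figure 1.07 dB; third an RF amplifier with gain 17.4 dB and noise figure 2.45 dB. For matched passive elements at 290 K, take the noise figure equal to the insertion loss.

1.43 dB

Convert to linear (a loss of L dB is a gain of −L dB): F_i = 10^(NF_i/10), G_i = 10^(G_i,dB/10)
  Stage 1: F_1 = 10^(0.279/10) = 1.066, G_1 = 10^(−0.279/10) = 0.9378
  Stage 2: F_2 = 10^(1.07/10) = 1.279, G_2 = 10^(15.1/10) = 32.36
  Stage 3: F_3 = 10^(2.45/10) = 1.758, G_3 = 10^(17.4/10) = 54.95
Friis cascade:
  F = 1.066 + (1.279 − 1)/0.9378 + (1.758 − 1)/30.35 = 1.389
NF = 10 log₁₀(1.389) = 1.43 dB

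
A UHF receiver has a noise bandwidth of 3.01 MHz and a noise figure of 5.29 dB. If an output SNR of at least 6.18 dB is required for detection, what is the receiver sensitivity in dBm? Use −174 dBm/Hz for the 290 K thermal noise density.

−97.7 dBm

Sensitivity = −174 + 10 log₁₀(B) + NF + SNR_min
= −174 + 64.79 + 5.29 + 6.18
= −97.74 dBm → −97.7 dBm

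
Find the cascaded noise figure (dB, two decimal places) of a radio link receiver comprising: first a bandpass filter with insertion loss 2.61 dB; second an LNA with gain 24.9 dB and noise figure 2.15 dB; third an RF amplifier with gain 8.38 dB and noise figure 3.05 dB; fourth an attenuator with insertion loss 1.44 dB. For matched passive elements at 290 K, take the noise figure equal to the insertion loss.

Convert to linear (a loss of L dB is a gain of −L dB): F_i = 10^(NF_i/10), G_i = 10^(G_i,dB/10)
  Stage 1: F_1 = 10^(2.61/10) = 1.824, G_1 = 10^(−2.61/10) = 0.5483
  Stage 2: F_2 = 10^(2.15/10) = 1.641, G_2 = 10^(24.9/10) = 309.0
  Stage 3: F_3 = 10^(3.05/10) = 2.018, G_3 = 10^(8.38/10) = 6.887
  Stage 4: F_4 = 10^(1.44/10) = 1.393, G_4 = 10^(−1.44/10) = 0.7178
Friis cascade:
  F = 1.824 + (1.641 − 1)/0.5483 + (2.018 − 1)/169.4 + (1.393 − 1)/1167 = 2.999
NF = 10 log₁₀(2.999) = 4.77 dB

4.77 dB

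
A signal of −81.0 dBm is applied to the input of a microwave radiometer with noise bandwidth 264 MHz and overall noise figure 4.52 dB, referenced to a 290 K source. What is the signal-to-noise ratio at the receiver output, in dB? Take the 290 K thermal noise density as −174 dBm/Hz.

4.3 dB

Noise floor: N = −174 + 10 log₁₀(B) + NF
10 log₁₀(2.64×10⁸) = 84.22 dB
N = −174 + 84.22 + 4.52 = −85.26 dBm
SNR = P_sig − N = −81.0 − (−85.26) = 4.26 dB → 4.3 dB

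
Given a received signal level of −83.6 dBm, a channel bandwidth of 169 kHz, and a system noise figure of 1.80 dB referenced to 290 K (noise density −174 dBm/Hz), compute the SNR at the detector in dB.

36.3 dB

Noise floor: N = −174 + 10 log₁₀(B) + NF
10 log₁₀(1.69×10⁵) = 52.28 dB
N = −174 + 52.28 + 1.80 = −119.92 dBm
SNR = P_sig − N = −83.6 − (−119.92) = 36.32 dB → 36.3 dB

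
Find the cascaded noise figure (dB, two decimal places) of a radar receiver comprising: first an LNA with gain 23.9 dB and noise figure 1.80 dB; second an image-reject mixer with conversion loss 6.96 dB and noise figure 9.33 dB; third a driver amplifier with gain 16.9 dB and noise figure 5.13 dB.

Convert to linear (a loss of L dB is a gain of −L dB): F_i = 10^(NF_i/10), G_i = 10^(G_i,dB/10)
  Stage 1: F_1 = 10^(1.80/10) = 1.514, G_1 = 10^(23.9/10) = 245.5
  Stage 2: F_2 = 10^(9.33/10) = 8.570, G_2 = 10^(−6.96/10) = 0.2014
  Stage 3: F_3 = 10^(5.13/10) = 3.258, G_3 = 10^(16.9/10) = 48.98
Friis cascade:
  F = 1.514 + (8.570 − 1)/245.5 + (3.258 − 1)/49.43 = 1.590
NF = 10 log₁₀(1.590) = 2.01 dB

2.01 dB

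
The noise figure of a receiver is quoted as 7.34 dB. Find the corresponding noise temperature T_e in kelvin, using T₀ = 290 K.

F = 10^(7.34/10) = 5.42001
T_e = (F − 1)·T₀ = (5.42001 − 1) × 290 = 1282 K

1282 K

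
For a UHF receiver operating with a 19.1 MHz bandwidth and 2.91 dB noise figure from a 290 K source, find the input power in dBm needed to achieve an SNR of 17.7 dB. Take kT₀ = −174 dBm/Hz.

Sensitivity = −174 + 10 log₁₀(B) + NF + SNR_min
= −174 + 72.81 + 2.91 + 17.7
= −80.58 dBm → −80.6 dBm

−80.6 dBm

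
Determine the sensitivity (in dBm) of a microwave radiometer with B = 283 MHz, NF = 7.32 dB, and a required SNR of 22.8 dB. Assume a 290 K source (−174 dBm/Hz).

−59.4 dBm

Sensitivity = −174 + 10 log₁₀(B) + NF + SNR_min
= −174 + 84.52 + 7.32 + 22.8
= −59.36 dBm → −59.4 dBm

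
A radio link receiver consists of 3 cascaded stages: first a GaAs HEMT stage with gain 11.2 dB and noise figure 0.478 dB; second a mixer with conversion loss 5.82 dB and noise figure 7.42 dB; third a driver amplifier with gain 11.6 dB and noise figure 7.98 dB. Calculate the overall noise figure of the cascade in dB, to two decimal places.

4.76 dB

Convert to linear (a loss of L dB is a gain of −L dB): F_i = 10^(NF_i/10), G_i = 10^(G_i,dB/10)
  Stage 1: F_1 = 10^(0.478/10) = 1.116, G_1 = 10^(11.2/10) = 13.18
  Stage 2: F_2 = 10^(7.42/10) = 5.521, G_2 = 10^(−5.82/10) = 0.2618
  Stage 3: F_3 = 10^(7.98/10) = 6.281, G_3 = 10^(11.6/10) = 14.45
Friis cascade:
  F = 1.116 + (5.521 − 1)/13.18 + (6.281 − 1)/3.451 = 2.989
NF = 10 log₁₀(2.989) = 4.76 dB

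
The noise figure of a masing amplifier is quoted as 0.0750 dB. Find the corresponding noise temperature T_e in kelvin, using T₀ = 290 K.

5.05 K

F = 10^(0.0750/10) = 1.01742
T_e = (F − 1)·T₀ = (1.01742 − 1) × 290 = 5.05 K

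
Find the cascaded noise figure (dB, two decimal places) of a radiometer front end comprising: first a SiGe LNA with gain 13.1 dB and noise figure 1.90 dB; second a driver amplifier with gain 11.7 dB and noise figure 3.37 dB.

Convert to linear (a loss of L dB is a gain of −L dB): F_i = 10^(NF_i/10), G_i = 10^(G_i,dB/10)
  Stage 1: F_1 = 10^(1.90/10) = 1.549, G_1 = 10^(13.1/10) = 20.42
  Stage 2: F_2 = 10^(3.37/10) = 2.173, G_2 = 10^(11.7/10) = 14.79
Friis cascade:
  F = 1.549 + (2.173 − 1)/20.42 = 1.606
NF = 10 log₁₀(1.606) = 2.06 dB

2.06 dB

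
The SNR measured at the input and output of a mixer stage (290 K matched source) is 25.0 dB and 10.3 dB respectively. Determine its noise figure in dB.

NF (dB) = SNR_in(dB) − SNR_out(dB) when the source is at T₀
NF = 25.0 − 10.3 = 14.7 dB

14.7 dB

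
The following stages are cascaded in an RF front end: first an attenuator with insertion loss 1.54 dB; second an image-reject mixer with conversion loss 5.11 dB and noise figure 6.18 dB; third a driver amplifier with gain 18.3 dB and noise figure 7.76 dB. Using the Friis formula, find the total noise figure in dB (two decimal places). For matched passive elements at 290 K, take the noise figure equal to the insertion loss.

14.61 dB

Convert to linear (a loss of L dB is a gain of −L dB): F_i = 10^(NF_i/10), G_i = 10^(G_i,dB/10)
  Stage 1: F_1 = 10^(1.54/10) = 1.426, G_1 = 10^(−1.54/10) = 0.7015
  Stage 2: F_2 = 10^(6.18/10) = 4.150, G_2 = 10^(−5.11/10) = 0.3083
  Stage 3: F_3 = 10^(7.76/10) = 5.970, G_3 = 10^(18.3/10) = 67.61
Friis cascade:
  F = 1.426 + (4.150 − 1)/0.7015 + (5.970 − 1)/0.2163 = 28.90
NF = 10 log₁₀(28.90) = 14.61 dB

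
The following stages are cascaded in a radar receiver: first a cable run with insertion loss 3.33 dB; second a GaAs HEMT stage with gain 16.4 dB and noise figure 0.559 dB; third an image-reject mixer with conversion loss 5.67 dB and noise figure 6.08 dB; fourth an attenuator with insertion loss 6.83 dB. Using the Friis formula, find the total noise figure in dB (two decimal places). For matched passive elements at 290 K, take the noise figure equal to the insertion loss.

5.18 dB

Convert to linear (a loss of L dB is a gain of −L dB): F_i = 10^(NF_i/10), G_i = 10^(G_i,dB/10)
  Stage 1: F_1 = 10^(3.33/10) = 2.153, G_1 = 10^(−3.33/10) = 0.4645
  Stage 2: F_2 = 10^(0.559/10) = 1.137, G_2 = 10^(16.4/10) = 43.65
  Stage 3: F_3 = 10^(6.08/10) = 4.055, G_3 = 10^(−5.67/10) = 0.2710
  Stage 4: F_4 = 10^(6.83/10) = 4.819, G_4 = 10^(−6.83/10) = 0.2075
Friis cascade:
  F = 2.153 + (1.137 − 1)/0.4645 + (4.055 − 1)/20.28 + (4.819 − 1)/5.495 = 3.294
NF = 10 log₁₀(3.294) = 5.18 dB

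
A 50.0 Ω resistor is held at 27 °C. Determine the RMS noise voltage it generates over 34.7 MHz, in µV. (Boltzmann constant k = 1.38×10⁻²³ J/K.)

5.36 µV

T = 27 °C + 273.15 = 300.15 K
V_n = √(4kTRB)
4kTRB = 4 × 1.38×10⁻²³ × 300.15 × 5.00×10¹ × 3.47×10⁷ = 2.87×10⁻¹¹ V²
V_n = √(2.87×10⁻¹¹) = 5.36×10⁻⁶ V = 5.36 µV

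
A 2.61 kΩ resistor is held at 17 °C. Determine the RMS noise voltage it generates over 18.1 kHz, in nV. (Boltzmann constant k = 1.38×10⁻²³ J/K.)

870 nV

T = 17 °C + 273.15 = 290.15 K
V_n = √(4kTRB)
4kTRB = 4 × 1.38×10⁻²³ × 290.15 × 2.61×10³ × 1.81×10⁴ = 7.57×10⁻¹³ V²
V_n = √(7.57×10⁻¹³) = 8.70×10⁻⁷ V = 870 nV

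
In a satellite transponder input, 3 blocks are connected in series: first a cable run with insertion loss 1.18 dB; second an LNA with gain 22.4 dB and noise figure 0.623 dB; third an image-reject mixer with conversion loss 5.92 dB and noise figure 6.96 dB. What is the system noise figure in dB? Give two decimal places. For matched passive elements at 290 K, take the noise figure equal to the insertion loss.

Convert to linear (a loss of L dB is a gain of −L dB): F_i = 10^(NF_i/10), G_i = 10^(G_i,dB/10)
  Stage 1: F_1 = 10^(1.18/10) = 1.312, G_1 = 10^(−1.18/10) = 0.7621
  Stage 2: F_2 = 10^(0.623/10) = 1.154, G_2 = 10^(22.4/10) = 173.8
  Stage 3: F_3 = 10^(6.96/10) = 4.966, G_3 = 10^(−5.92/10) = 0.2559
Friis cascade:
  F = 1.312 + (1.154 − 1)/0.7621 + (4.966 − 1)/132.4 = 1.545
NF = 10 log₁₀(1.545) = 1.89 dB

1.89 dB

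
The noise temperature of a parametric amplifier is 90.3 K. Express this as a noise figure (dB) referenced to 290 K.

1.18 dB

F = 1 + T_e/T₀ = 1 + 90.3/290 = 1.31138
NF = 10 log₁₀(1.31138) = 1.18 dB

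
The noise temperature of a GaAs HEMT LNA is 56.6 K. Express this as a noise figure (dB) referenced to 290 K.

F = 1 + T_e/T₀ = 1 + 56.6/290 = 1.19517
NF = 10 log₁₀(1.19517) = 0.774 dB

0.774 dB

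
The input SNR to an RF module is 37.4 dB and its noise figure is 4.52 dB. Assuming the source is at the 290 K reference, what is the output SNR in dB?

32.88 dB

By definition F = SNR_in/SNR_out, so in dB: SNR_out = SNR_in − NF
SNR_out = 37.4 − 4.52 = 32.88 dB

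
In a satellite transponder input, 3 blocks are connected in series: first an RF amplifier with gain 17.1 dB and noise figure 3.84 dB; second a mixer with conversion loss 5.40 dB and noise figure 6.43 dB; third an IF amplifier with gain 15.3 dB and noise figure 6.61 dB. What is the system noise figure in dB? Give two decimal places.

4.36 dB

Convert to linear (a loss of L dB is a gain of −L dB): F_i = 10^(NF_i/10), G_i = 10^(G_i,dB/10)
  Stage 1: F_1 = 10^(3.84/10) = 2.421, G_1 = 10^(17.1/10) = 51.29
  Stage 2: F_2 = 10^(6.43/10) = 4.395, G_2 = 10^(−5.40/10) = 0.2884
  Stage 3: F_3 = 10^(6.61/10) = 4.581, G_3 = 10^(15.3/10) = 33.88
Friis cascade:
  F = 2.421 + (4.395 − 1)/51.29 + (4.581 − 1)/14.79 = 2.729
NF = 10 log₁₀(2.729) = 4.36 dB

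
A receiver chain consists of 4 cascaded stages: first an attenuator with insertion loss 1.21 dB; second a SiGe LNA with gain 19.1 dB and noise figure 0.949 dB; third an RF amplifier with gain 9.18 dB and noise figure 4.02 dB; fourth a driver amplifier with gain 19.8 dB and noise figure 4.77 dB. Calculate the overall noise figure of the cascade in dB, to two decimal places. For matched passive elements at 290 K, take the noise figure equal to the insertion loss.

2.23 dB

Convert to linear (a loss of L dB is a gain of −L dB): F_i = 10^(NF_i/10), G_i = 10^(G_i,dB/10)
  Stage 1: F_1 = 10^(1.21/10) = 1.321, G_1 = 10^(−1.21/10) = 0.7568
  Stage 2: F_2 = 10^(0.949/10) = 1.244, G_2 = 10^(19.1/10) = 81.28
  Stage 3: F_3 = 10^(4.02/10) = 2.523, G_3 = 10^(9.18/10) = 8.279
  Stage 4: F_4 = 10^(4.77/10) = 2.999, G_4 = 10^(19.8/10) = 95.50
Friis cascade:
  F = 1.321 + (1.244 − 1)/0.7568 + (2.523 − 1)/61.52 + (2.999 − 1)/509.3 = 1.673
NF = 10 log₁₀(1.673) = 2.23 dB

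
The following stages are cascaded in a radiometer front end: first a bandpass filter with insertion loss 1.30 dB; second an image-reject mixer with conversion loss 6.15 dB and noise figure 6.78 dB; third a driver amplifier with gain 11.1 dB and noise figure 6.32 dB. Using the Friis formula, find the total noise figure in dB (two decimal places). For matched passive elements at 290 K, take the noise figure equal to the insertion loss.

Convert to linear (a loss of L dB is a gain of −L dB): F_i = 10^(NF_i/10), G_i = 10^(G_i,dB/10)
  Stage 1: F_1 = 10^(1.30/10) = 1.349, G_1 = 10^(−1.30/10) = 0.7413
  Stage 2: F_2 = 10^(6.78/10) = 4.764, G_2 = 10^(−6.15/10) = 0.2427
  Stage 3: F_3 = 10^(6.32/10) = 4.285, G_3 = 10^(11.1/10) = 12.88
Friis cascade:
  F = 1.349 + (4.764 − 1)/0.7413 + (4.285 − 1)/0.1799 = 24.69
NF = 10 log₁₀(24.69) = 13.93 dB

13.93 dB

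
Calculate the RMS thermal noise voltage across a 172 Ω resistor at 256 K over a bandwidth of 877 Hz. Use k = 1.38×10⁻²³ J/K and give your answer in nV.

V_n = √(4kTRB)
4kTRB = 4 × 1.38×10⁻²³ × 256 × 1.72×10² × 8.77×10² = 2.13×10⁻¹⁵ V²
V_n = √(2.13×10⁻¹⁵) = 4.62×10⁻⁸ V = 46.2 nV

46.2 nV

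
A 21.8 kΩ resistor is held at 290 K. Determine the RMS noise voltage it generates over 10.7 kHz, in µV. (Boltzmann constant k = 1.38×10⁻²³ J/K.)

1.93 µV

V_n = √(4kTRB)
4kTRB = 4 × 1.38×10⁻²³ × 290 × 2.18×10⁴ × 1.07×10⁴ = 3.73×10⁻¹² V²
V_n = √(3.73×10⁻¹²) = 1.93×10⁻⁶ V = 1.93 µV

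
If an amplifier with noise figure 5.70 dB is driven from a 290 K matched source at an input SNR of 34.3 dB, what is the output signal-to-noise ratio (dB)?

28.60 dB

By definition F = SNR_in/SNR_out, so in dB: SNR_out = SNR_in − NF
SNR_out = 34.3 − 5.70 = 28.60 dB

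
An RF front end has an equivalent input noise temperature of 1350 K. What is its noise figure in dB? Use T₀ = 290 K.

7.52 dB

F = 1 + T_e/T₀ = 1 + 1350/290 = 5.65517
NF = 10 log₁₀(5.65517) = 7.52 dB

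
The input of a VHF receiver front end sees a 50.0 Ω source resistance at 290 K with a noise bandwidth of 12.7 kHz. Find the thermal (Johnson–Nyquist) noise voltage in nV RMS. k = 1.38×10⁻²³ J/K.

101 nV

V_n = √(4kTRB)
4kTRB = 4 × 1.38×10⁻²³ × 290 × 5.00×10¹ × 1.27×10⁴ = 1.02×10⁻¹⁴ V²
V_n = √(1.02×10⁻¹⁴) = 1.01×10⁻⁷ V = 101 nV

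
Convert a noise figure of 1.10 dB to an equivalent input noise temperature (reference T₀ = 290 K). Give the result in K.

F = 10^(1.10/10) = 1.28825
T_e = (F − 1)·T₀ = (1.28825 − 1) × 290 = 83.6 K

83.6 K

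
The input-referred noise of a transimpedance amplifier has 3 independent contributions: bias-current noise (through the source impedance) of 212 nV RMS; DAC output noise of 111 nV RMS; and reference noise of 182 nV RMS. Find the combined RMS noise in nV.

Uncorrelated sources add in power (mean-square): V_tot = √(ΣV_i²)
V_tot = √[(2.12×10⁻⁷)² + (1.11×10⁻⁷)² + (1.82×10⁻⁷)²] = 3.01×10⁻⁷ V = 301 nV

301 nV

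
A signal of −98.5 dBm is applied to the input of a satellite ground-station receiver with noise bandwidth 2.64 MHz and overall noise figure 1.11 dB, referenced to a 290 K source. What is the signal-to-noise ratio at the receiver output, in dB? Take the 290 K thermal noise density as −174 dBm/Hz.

10.2 dB

Noise floor: N = −174 + 10 log₁₀(B) + NF
10 log₁₀(2.64×10⁶) = 64.22 dB
N = −174 + 64.22 + 1.11 = −108.67 dBm
SNR = P_sig − N = −98.5 − (−108.67) = 10.17 dB → 10.2 dB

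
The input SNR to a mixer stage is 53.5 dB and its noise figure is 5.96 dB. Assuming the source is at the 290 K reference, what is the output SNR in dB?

47.54 dB

By definition F = SNR_in/SNR_out, so in dB: SNR_out = SNR_in − NF
SNR_out = 53.5 − 5.96 = 47.54 dB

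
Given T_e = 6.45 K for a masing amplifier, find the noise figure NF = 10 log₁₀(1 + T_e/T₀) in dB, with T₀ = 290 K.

0.096 dB

F = 1 + T_e/T₀ = 1 + 6.45/290 = 1.02224
NF = 10 log₁₀(1.02224) = 0.096 dB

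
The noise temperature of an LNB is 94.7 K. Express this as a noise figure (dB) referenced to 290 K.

F = 1 + T_e/T₀ = 1 + 94.7/290 = 1.32655
NF = 10 log₁₀(1.32655) = 1.23 dB

1.23 dB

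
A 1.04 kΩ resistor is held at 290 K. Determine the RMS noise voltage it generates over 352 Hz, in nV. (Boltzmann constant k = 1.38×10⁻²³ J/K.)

76.6 nV

V_n = √(4kTRB)
4kTRB = 4 × 1.38×10⁻²³ × 290 × 1.04×10³ × 3.52×10² = 5.86×10⁻¹⁵ V²
V_n = √(5.86×10⁻¹⁵) = 7.66×10⁻⁸ V = 76.6 nV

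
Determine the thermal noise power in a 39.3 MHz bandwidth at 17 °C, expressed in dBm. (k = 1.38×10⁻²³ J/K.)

−98.0 dBm

T = 17 °C + 273.15 = 290.15 K
P_n = kTB = 1.38×10⁻²³ × 290.15 × 3.93×10⁷ = 1.57×10⁻¹³ W
In dBm: 10 log₁₀(1.57×10⁻¹³ / 10⁻³) = −98.0 dBm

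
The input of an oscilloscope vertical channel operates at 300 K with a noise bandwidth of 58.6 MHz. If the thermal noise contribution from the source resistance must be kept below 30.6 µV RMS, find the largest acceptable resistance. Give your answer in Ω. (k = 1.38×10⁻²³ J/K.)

965 Ω

Johnson–Nyquist: V_n = √(4kTRB) ⇒ R = V_n² / (4kTB)
4kTB = 4 × 1.38×10⁻²³ × 300 × 5.86×10⁷ = 9.70×10⁻¹³
R = (3.06×10⁻⁵)² / 9.70×10⁻¹³ = 9.65×10² Ω = 965 Ω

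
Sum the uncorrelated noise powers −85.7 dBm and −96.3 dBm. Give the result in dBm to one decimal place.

Convert to linear, add, convert back:
P₁ = 2.69×10⁻¹² W, P₂ = 2.34×10⁻¹³ W
P_tot = 2.93×10⁻¹² W → 10 log₁₀(P_tot / 10⁻³) = −85.3 dBm

−85.3 dBm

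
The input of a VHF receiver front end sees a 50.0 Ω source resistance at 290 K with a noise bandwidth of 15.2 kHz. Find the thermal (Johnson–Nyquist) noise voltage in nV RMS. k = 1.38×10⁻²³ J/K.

V_n = √(4kTRB)
4kTRB = 4 × 1.38×10⁻²³ × 290 × 5.00×10¹ × 1.52×10⁴ = 1.22×10⁻¹⁴ V²
V_n = √(1.22×10⁻¹⁴) = 1.10×10⁻⁷ V = 110 nV

110 nV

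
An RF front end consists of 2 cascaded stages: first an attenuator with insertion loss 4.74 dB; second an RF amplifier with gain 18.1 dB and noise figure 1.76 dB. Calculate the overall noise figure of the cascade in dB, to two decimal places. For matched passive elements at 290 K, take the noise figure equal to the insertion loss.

Convert to linear (a loss of L dB is a gain of −L dB): F_i = 10^(NF_i/10), G_i = 10^(G_i,dB/10)
  Stage 1: F_1 = 10^(4.74/10) = 2.979, G_1 = 10^(−4.74/10) = 0.3357
  Stage 2: F_2 = 10^(1.76/10) = 1.500, G_2 = 10^(18.1/10) = 64.57
Friis cascade:
  F = 2.979 + (1.500 − 1)/0.3357 = 4.467
NF = 10 log₁₀(4.467) = 6.50 dB

6.50 dB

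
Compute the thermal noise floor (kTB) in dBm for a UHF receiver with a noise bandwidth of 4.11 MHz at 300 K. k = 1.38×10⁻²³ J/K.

−107.7 dBm

P_n = kTB = 1.38×10⁻²³ × 300 × 4.11×10⁶ = 1.70×10⁻¹⁴ W
In dBm: 10 log₁₀(1.70×10⁻¹⁴ / 10⁻³) = −107.7 dBm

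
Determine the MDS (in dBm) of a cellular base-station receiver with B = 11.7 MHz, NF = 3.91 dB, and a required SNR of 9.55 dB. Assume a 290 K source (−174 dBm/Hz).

Sensitivity = −174 + 10 log₁₀(B) + NF + SNR_min
= −174 + 70.68 + 3.91 + 9.55
= −89.86 dBm → −89.9 dBm

−89.9 dBm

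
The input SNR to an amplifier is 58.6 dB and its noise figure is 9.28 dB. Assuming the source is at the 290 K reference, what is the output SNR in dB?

49.32 dB

By definition F = SNR_in/SNR_out, so in dB: SNR_out = SNR_in − NF
SNR_out = 58.6 − 9.28 = 49.32 dB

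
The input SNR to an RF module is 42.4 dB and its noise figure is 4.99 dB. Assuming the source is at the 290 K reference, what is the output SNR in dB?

37.41 dB

By definition F = SNR_in/SNR_out, so in dB: SNR_out = SNR_in − NF
SNR_out = 42.4 − 4.99 = 37.41 dB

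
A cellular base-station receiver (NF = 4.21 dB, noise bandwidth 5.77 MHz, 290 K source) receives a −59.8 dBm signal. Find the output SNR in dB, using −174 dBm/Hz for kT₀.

Noise floor: N = −174 + 10 log₁₀(B) + NF
10 log₁₀(5.77×10⁶) = 67.61 dB
N = −174 + 67.61 + 4.21 = −102.18 dBm
SNR = P_sig − N = −59.8 − (−102.18) = 42.38 dB → 42.4 dB

42.4 dB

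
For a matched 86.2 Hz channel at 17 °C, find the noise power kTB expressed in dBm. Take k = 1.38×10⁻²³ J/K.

−154.6 dBm

T = 17 °C + 273.15 = 290.15 K
P_n = kTB = 1.38×10⁻²³ × 290.15 × 8.62×10¹ = 3.45×10⁻¹⁹ W
In dBm: 10 log₁₀(3.45×10⁻¹⁹ / 10⁻³) = −154.6 dBm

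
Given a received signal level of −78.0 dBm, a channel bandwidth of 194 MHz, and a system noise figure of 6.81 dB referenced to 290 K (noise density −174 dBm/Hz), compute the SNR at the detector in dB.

Noise floor: N = −174 + 10 log₁₀(B) + NF
10 log₁₀(1.94×10⁸) = 82.88 dB
N = −174 + 82.88 + 6.81 = −84.31 dBm
SNR = P_sig − N = −78.0 − (−84.31) = 6.31 dB → 6.3 dB

6.3 dB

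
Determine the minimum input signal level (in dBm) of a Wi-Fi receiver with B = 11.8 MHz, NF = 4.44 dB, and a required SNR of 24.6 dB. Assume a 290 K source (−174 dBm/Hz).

Sensitivity = −174 + 10 log₁₀(B) + NF + SNR_min
= −174 + 70.72 + 4.44 + 24.6
= −74.24 dBm → −74.2 dBm

−74.2 dBm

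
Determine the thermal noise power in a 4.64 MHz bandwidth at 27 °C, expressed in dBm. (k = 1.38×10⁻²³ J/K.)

−107.2 dBm

T = 27 °C + 273.15 = 300.15 K
P_n = kTB = 1.38×10⁻²³ × 300.15 × 4.64×10⁶ = 1.92×10⁻¹⁴ W
In dBm: 10 log₁₀(1.92×10⁻¹⁴ / 10⁻³) = −107.2 dBm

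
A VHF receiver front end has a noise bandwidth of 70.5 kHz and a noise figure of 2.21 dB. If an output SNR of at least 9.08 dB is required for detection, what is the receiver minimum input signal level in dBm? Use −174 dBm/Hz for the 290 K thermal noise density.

Sensitivity = −174 + 10 log₁₀(B) + NF + SNR_min
= −174 + 48.48 + 2.21 + 9.08
= −114.23 dBm → −114.2 dBm

−114.2 dBm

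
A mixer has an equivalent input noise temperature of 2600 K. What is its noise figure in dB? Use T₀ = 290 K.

9.98 dB

F = 1 + T_e/T₀ = 1 + 2600/290 = 9.96552
NF = 10 log₁₀(9.96552) = 9.98 dB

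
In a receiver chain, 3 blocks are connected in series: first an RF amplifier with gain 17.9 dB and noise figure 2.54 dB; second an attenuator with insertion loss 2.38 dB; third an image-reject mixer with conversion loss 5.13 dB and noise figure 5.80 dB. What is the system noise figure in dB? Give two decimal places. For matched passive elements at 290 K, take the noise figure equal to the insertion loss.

2.75 dB

Convert to linear (a loss of L dB is a gain of −L dB): F_i = 10^(NF_i/10), G_i = 10^(G_i,dB/10)
  Stage 1: F_1 = 10^(2.54/10) = 1.795, G_1 = 10^(17.9/10) = 61.66
  Stage 2: F_2 = 10^(2.38/10) = 1.730, G_2 = 10^(−2.38/10) = 0.5781
  Stage 3: F_3 = 10^(5.80/10) = 3.802, G_3 = 10^(−5.13/10) = 0.3069
Friis cascade:
  F = 1.795 + (1.730 − 1)/61.66 + (3.802 − 1)/35.65 = 1.885
NF = 10 log₁₀(1.885) = 2.75 dB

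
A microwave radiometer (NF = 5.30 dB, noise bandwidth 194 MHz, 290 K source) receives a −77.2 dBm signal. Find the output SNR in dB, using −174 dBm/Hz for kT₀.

8.6 dB

Noise floor: N = −174 + 10 log₁₀(B) + NF
10 log₁₀(1.94×10⁸) = 82.88 dB
N = −174 + 82.88 + 5.30 = −85.82 dBm
SNR = P_sig − N = −77.2 − (−85.82) = 8.62 dB → 8.6 dB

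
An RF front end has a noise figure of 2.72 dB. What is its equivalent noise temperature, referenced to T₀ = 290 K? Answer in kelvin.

F = 10^(2.72/10) = 1.87068
T_e = (F − 1)·T₀ = (1.87068 − 1) × 290 = 252 K

252 K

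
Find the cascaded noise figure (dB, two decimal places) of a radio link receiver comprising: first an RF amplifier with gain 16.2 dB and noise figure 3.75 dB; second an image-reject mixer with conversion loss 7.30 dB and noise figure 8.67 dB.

Convert to linear (a loss of L dB is a gain of −L dB): F_i = 10^(NF_i/10), G_i = 10^(G_i,dB/10)
  Stage 1: F_1 = 10^(3.75/10) = 2.371, G_1 = 10^(16.2/10) = 41.69
  Stage 2: F_2 = 10^(8.67/10) = 7.362, G_2 = 10^(−7.30/10) = 0.1862
Friis cascade:
  F = 2.371 + (7.362 − 1)/41.69 = 2.524
NF = 10 log₁₀(2.524) = 4.02 dB

4.02 dB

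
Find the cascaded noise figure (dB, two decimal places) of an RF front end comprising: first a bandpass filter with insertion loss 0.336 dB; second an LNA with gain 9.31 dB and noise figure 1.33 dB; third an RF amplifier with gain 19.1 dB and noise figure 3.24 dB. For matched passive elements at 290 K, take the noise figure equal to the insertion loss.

2.06 dB

Convert to linear (a loss of L dB is a gain of −L dB): F_i = 10^(NF_i/10), G_i = 10^(G_i,dB/10)
  Stage 1: F_1 = 10^(0.336/10) = 1.080, G_1 = 10^(−0.336/10) = 0.9256
  Stage 2: F_2 = 10^(1.33/10) = 1.358, G_2 = 10^(9.31/10) = 8.531
  Stage 3: F_3 = 10^(3.24/10) = 2.109, G_3 = 10^(19.1/10) = 81.28
Friis cascade:
  F = 1.080 + (1.358 − 1)/0.9256 + (2.109 − 1)/7.896 = 1.608
NF = 10 log₁₀(1.608) = 2.06 dB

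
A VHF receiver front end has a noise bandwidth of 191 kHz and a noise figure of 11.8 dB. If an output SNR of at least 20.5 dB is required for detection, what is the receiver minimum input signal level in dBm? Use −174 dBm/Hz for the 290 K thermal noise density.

Sensitivity = −174 + 10 log₁₀(B) + NF + SNR_min
= −174 + 52.81 + 11.8 + 20.5
= −88.89 dBm → −88.9 dBm

−88.9 dBm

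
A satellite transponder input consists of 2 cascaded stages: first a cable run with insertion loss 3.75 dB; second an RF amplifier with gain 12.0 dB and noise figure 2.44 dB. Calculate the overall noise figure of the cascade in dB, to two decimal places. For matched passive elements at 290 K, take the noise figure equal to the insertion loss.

6.19 dB

Convert to linear (a loss of L dB is a gain of −L dB): F_i = 10^(NF_i/10), G_i = 10^(G_i,dB/10)
  Stage 1: F_1 = 10^(3.75/10) = 2.371, G_1 = 10^(−3.75/10) = 0.4217
  Stage 2: F_2 = 10^(2.44/10) = 1.754, G_2 = 10^(12.0/10) = 15.85
Friis cascade:
  F = 2.371 + (1.754 − 1)/0.4217 = 4.159
NF = 10 log₁₀(4.159) = 6.19 dB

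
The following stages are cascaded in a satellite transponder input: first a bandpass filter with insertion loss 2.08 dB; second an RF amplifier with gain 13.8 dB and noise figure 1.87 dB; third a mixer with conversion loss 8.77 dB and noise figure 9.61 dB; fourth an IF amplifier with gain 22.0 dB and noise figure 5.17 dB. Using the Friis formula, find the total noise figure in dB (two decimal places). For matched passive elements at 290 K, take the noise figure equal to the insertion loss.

Convert to linear (a loss of L dB is a gain of −L dB): F_i = 10^(NF_i/10), G_i = 10^(G_i,dB/10)
  Stage 1: F_1 = 10^(2.08/10) = 1.614, G_1 = 10^(−2.08/10) = 0.6194
  Stage 2: F_2 = 10^(1.87/10) = 1.538, G_2 = 10^(13.8/10) = 23.99
  Stage 3: F_3 = 10^(9.61/10) = 9.141, G_3 = 10^(−8.77/10) = 0.1327
  Stage 4: F_4 = 10^(5.17/10) = 3.289, G_4 = 10^(22.0/10) = 158.5
Friis cascade:
  F = 1.614 + (1.538 − 1)/0.6194 + (9.141 − 1)/14.86 + (3.289 − 1)/1.972 = 4.191
NF = 10 log₁₀(4.191) = 6.22 dB

6.22 dB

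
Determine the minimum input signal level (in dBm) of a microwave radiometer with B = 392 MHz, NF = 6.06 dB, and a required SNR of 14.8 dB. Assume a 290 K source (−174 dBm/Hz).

−67.2 dBm

Sensitivity = −174 + 10 log₁₀(B) + NF + SNR_min
= −174 + 85.93 + 6.06 + 14.8
= −67.21 dBm → −67.2 dBm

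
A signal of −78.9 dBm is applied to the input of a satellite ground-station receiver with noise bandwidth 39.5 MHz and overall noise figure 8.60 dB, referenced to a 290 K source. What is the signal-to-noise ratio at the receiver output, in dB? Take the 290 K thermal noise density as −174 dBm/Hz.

10.5 dB

Noise floor: N = −174 + 10 log₁₀(B) + NF
10 log₁₀(3.95×10⁷) = 75.97 dB
N = −174 + 75.97 + 8.60 = −89.43 dBm
SNR = P_sig − N = −78.9 − (−89.43) = 10.53 dB → 10.5 dB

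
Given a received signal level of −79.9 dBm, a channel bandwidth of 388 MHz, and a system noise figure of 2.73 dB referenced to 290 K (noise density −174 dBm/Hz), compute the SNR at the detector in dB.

5.5 dB

Noise floor: N = −174 + 10 log₁₀(B) + NF
10 log₁₀(3.88×10⁸) = 85.89 dB
N = −174 + 85.89 + 2.73 = −85.38 dBm
SNR = P_sig − N = −79.9 − (−85.38) = 5.48 dB → 5.5 dB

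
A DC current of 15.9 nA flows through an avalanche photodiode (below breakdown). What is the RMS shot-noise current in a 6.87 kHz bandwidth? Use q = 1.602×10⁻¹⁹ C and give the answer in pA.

I_n = √(2qI·B)
2qI·B = 2 × 1.602×10⁻¹⁹ × 1.59×10⁻⁸ × 6.87×10³ = 3.50×10⁻²³ A²
I_n = √(3.50×10⁻²³) = 5.92×10⁻¹² A = 5.92 pA

5.92 pA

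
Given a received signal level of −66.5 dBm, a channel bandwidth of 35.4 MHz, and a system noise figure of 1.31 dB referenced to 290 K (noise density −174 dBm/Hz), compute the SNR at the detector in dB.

30.7 dB

Noise floor: N = −174 + 10 log₁₀(B) + NF
10 log₁₀(3.54×10⁷) = 75.49 dB
N = −174 + 75.49 + 1.31 = −97.20 dBm
SNR = P_sig − N = −66.5 − (−97.20) = 30.70 dB → 30.7 dB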